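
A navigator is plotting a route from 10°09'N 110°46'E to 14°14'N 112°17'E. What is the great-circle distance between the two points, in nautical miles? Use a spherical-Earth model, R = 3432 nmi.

260 nmi

Haversine: a = sin²(Δφ/2)+cos φ₁ cos φ₂ sin²(Δλ/2) = 0.00144;  σ = 2·atan2(√a,√(1−a))
σ = 4.344° → d = Rσ = 3432·0.07582 = 260 nmi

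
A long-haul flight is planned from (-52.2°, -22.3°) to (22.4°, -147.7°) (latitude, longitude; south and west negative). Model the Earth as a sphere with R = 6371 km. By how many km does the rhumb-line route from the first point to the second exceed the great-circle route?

Great circle: cos σ = sin φ₁ sin φ₂ + cos φ₁ cos φ₂ cos Δλ,  σ = 2.2515 rad → d_gc = 14344.5 km
Rhumb line: Δψ = +1.4732, q = Δφ/Δψ = 0.8838, d_rh = R√(Δφ²+q²Δλ²) = 14855.6 km
Excess = 14855.6 − 14344.5 = 511.1 ≈ 511 km

511 km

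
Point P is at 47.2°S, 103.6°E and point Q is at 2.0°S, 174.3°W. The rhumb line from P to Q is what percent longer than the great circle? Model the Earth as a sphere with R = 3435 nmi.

2.0%

Great circle: σ = 1.4516 rad → d_gc = Rσ = 4986.2 nmi
Rhumb: Δφ = +0.7889, Δλ = +1.4329, Δψ = +0.9018, q = Δφ/Δψ = 0.8747 → d_rh = R√(Δφ²+q²Δλ²) = 5087.4 nmi
Excess = (5087.4 − 4986.2) / 4986.2 = 101.2 / 4986.2 = 2.03% ≈ 2.0%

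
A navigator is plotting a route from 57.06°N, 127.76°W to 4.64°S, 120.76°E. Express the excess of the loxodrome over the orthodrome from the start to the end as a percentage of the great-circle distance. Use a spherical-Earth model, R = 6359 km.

Great circle: σ = 1.8404 rad → d_gc = Rσ = 11703.1 km
Rhumb: Δφ = -1.0769, Δλ = -1.9457, Δψ = -1.2997, q = Δφ/Δψ = 0.8286 → d_rh = R√(Δφ²+q²Δλ²) = 12328.3 km
Excess = (12328.3 − 11703.1) / 11703.1 = 625.2 / 11703.1 = 5.34% ≈ 5.3%

5.3%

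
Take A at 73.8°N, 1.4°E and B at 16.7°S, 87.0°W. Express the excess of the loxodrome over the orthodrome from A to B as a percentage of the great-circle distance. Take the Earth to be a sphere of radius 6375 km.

Great circle: σ = 1.8426 rad → d_gc = Rσ = 11746.7 km
Rhumb: Δφ = -1.5795, Δλ = -1.5429, Δψ = -2.2454, q = Δφ/Δψ = 0.7035 → d_rh = R√(Δφ²+q²Δλ²) = 12217.5 km
Excess = (12217.5 − 11746.7) / 11746.7 = 470.8 / 11746.7 = 4.01% ≈ 4.0%

4.0%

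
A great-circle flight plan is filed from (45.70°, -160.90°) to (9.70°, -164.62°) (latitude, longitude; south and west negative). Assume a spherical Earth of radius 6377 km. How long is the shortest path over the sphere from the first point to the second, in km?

4022 km

cos σ = sin φ₁ sin φ₂ + cos φ₁ cos φ₂ cos Δλ
      = sin(45.70°)sin(9.70°) + cos(45.70°)cos(9.70°)cos(-3.72°) = 0.8076
σ = 36.141° → d = Rσ = 6377·0.63078 = 4022 km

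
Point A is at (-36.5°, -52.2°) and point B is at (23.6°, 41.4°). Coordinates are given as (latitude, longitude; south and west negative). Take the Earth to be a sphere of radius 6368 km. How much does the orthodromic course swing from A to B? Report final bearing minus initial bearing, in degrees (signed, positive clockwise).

-15.7°

Initial bearing θ₁ = atan2(sin Δλ cos φ₂, cos φ₁ sin φ₂ − sin φ₁ cos φ₂ cos Δλ) = 72.54°
Final bearing θ₂ = (initial bearing from the destination back to the start) + 180° = 56.81°
Δθ = θ₂ − θ₁ = -15.7°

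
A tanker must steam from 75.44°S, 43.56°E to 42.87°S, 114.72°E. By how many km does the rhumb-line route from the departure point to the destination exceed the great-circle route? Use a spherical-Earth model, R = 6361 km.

Great circle: cos σ = sin φ₁ sin φ₂ + cos φ₁ cos φ₂ cos Δλ,  σ = 0.7699 rad → d_gc = 4897.3 km
Rhumb line: Δψ = +1.2280, q = Δφ/Δψ = 0.4629, d_rh = R√(Δφ²+q²Δλ²) = 5143.0 km
Excess = 5143.0 − 4897.3 = 245.7 ≈ 246 km

246 km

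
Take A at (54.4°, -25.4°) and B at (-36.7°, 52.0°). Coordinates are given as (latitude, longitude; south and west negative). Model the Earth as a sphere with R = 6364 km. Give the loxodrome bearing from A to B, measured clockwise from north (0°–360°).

143.5°

Δψ = ln[tan(π/4+φ₂/2)/tan(π/4+φ₁/2)] = -1.8256
Δλ = +1.3509 rad (taken the short way round)
course = atan2(Δλ, Δψ) = 143.50°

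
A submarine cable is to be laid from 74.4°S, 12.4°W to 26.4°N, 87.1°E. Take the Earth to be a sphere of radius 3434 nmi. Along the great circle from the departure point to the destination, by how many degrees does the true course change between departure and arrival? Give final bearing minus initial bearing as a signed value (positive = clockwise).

At departure: θ₁ = atan2(sin Δλ cos φ₂, cos φ₁ sin φ₂ − sin φ₁ cos φ₂ cos Δλ) = 91.48°
At arrival: θ₂ = atan2(sin Δλ cos φ₁, −cos φ₂ sin φ₁ + sin φ₂ cos φ₁ cos Δλ) = 17.47°
Δθ = θ₂ − θ₁ = -74.0°

-74.0°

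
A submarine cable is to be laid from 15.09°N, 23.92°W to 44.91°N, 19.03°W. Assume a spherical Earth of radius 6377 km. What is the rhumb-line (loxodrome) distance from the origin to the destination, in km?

Rhumb course C = atan2(Δλ, Δψ) with Δψ = ln[tan(π/4+φ₂/2)/tan(π/4+φ₁/2)] = +0.6127, Δλ = +0.0853 → C = 7.93°
d = R·|Δφ| / |cos C| = 6377·0.52046 / 0.99044 = 3351 km

3351 km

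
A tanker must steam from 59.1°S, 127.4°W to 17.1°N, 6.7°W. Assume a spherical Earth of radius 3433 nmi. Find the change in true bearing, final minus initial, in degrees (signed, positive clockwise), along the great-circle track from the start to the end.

-77.3°

At departure: θ₁ = atan2(sin Δλ cos φ₂, cos φ₁ sin φ₂ − sin φ₁ cos φ₂ cos Δλ) = 108.04°
At arrival: θ₂ = atan2(sin Δλ cos φ₁, −cos φ₂ sin φ₁ + sin φ₂ cos φ₁ cos Δλ) = 30.72°
Δθ = θ₂ − θ₁ = -77.3°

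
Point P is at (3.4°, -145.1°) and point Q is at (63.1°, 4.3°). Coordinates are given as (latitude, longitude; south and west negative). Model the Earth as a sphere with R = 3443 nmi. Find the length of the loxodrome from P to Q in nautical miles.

7708 nmi

Rhumb course C = atan2(Δλ, Δψ) with Δψ = ln[tan(π/4+φ₂/2)/tan(π/4+φ₁/2)] = +1.3713, Δλ = +2.6075 → C = 62.26°
d = R·|Δφ| / |cos C| = 3443·1.04196 / 0.46545 = 7708 nmi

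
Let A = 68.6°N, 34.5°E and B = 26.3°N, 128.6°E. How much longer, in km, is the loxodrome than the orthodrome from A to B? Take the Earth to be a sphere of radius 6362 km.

Great circle: cos σ = sin φ₁ sin φ₂ + cos φ₁ cos φ₂ cos Δλ,  σ = 1.1711 rad → d_gc = 7450.55 km
Rhumb line: Δψ = -1.1902, q = Δφ/Δψ = 0.6203, d_rh = R√(Δφ²+q²Δλ²) = 8004.14 km
Excess = 8004.14 − 7450.55 = 553.59 ≈ 554 km

554 km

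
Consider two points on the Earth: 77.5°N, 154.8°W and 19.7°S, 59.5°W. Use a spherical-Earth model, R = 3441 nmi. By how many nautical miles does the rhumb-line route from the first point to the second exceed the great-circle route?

332 nmi

Great circle: cos σ = sin φ₁ sin φ₂ + cos φ₁ cos φ₂ cos Δλ,  σ = 1.9262 rad → d_gc = 6627.9 nmi
Rhumb line: Δψ = -2.5625, q = Δφ/Δψ = 0.6620, d_rh = R√(Δφ²+q²Δλ²) = 6959.5 nmi
Excess = 6959.5 − 6627.9 = 331.6 ≈ 332 nmi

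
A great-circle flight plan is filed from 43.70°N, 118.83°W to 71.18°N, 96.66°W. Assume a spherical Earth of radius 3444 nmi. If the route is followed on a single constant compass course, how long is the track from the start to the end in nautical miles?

Δψ = ln[tan(π/4+φ₂/2)/tan(π/4+φ₁/2)] = +0.9478;  Δφ = +0.4796 rad,  Δλ = +0.3869 rad
q = Δφ/Δψ = 0.5061
d = R·√(Δφ² + q²Δλ²) = 3444·0.51805 = 1784 nmi

1784 nmi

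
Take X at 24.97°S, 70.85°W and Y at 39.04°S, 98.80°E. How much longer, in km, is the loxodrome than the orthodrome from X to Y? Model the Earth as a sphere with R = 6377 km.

Great circle: cos σ = sin φ₁ sin φ₂ + cos φ₁ cos φ₂ cos Δλ,  σ = 2.0117 rad → d_gc = 12828.6 km
Rhumb line: Δψ = -0.2909, q = Δφ/Δψ = 0.8442, d_rh = R√(Δφ²+q²Δλ²) = 16016.8 km
Excess = 16016.8 − 12828.6 = 3188.2 ≈ 3188 km

3188 km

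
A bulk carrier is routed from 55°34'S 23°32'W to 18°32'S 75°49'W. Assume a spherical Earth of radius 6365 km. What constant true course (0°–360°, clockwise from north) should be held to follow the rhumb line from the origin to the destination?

Δψ = ln[tan(π/4+φ₂/2)/tan(π/4+φ₁/2)] = +0.8423
Δλ = -0.9125 rad (taken the short way round)
course = atan2(Δλ, Δψ) = 312.71°

312.7°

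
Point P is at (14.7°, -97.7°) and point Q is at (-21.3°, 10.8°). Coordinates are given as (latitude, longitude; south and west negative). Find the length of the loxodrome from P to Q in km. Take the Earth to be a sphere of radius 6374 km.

Rhumb course C = atan2(Δλ, Δψ) with Δψ = ln[tan(π/4+φ₂/2)/tan(π/4+φ₁/2)] = -0.6401, Δλ = +1.8937 → C = 108.67°
d = R·|Δφ| / |cos C| = 6374·0.62832 / 0.32020 = 12508 km

12508 km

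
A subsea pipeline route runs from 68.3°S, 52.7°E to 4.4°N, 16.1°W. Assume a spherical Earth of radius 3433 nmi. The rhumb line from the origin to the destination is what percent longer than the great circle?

Great circle: σ = 1.5087 rad → d_gc = Rσ = 5179.4 nmi
Rhumb: Δφ = +1.2689, Δλ = -1.2008, Δψ = +1.7289, q = Δφ/Δψ = 0.7339 → d_rh = R√(Δφ²+q²Δλ²) = 5303.6 nmi
Excess = (5303.6 − 5179.4) / 5179.4 = 124.2 / 5179.4 = 2.40% ≈ 2.4%

2.4%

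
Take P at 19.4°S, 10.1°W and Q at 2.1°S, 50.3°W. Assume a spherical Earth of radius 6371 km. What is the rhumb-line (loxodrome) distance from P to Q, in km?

Δψ = ln[tan(π/4+φ₂/2)/tan(π/4+φ₁/2)] = +0.3086;  Δφ = +0.3019 rad,  Δλ = -0.7016 rad
q = Δφ/Δψ = 0.9784
d = R·√(Δφ² + q²Δλ²) = 6371·0.74996 = 4778 km

4778 km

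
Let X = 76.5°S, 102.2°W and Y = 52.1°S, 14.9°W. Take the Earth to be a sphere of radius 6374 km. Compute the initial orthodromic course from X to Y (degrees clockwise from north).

104.3°

θ = atan2( sin Δλ·cos φ₂ ,  cos φ₁ sin φ₂ − sin φ₁ cos φ₂ cos Δλ )
  = atan2(+0.6136, -0.1561) = 104.27°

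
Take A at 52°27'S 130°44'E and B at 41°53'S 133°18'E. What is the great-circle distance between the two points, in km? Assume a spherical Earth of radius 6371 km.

Haversine: a = sin²(Δφ/2)+cos φ₁ cos φ₂ sin²(Δλ/2) = 0.00871;  σ = 2·atan2(√a,√(1−a))
σ = 10.708° → d = Rσ = 6371·0.18689 = 1191 km

1191 km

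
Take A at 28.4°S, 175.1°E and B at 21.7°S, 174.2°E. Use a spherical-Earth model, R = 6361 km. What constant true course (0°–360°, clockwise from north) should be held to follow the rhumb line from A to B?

Δψ = ln[tan(π/4+φ₂/2)/tan(π/4+φ₁/2)] = +0.1292
Δλ = -0.0157 rad (taken the short way round)
course = atan2(Δλ, Δψ) = 353.07°

353.1°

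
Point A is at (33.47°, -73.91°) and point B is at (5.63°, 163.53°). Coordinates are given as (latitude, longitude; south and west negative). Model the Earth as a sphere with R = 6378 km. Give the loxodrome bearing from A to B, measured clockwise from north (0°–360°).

Δψ = ln[tan(π/4+φ₂/2)/tan(π/4+φ₁/2)] = -0.5221
Δλ = -2.1391 rad (taken the short way round)
course = atan2(Δλ, Δψ) = 256.28°

256.3°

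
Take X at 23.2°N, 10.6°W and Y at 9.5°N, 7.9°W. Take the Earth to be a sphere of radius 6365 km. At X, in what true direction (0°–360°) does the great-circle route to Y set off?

N = sin Δλ·cos φ₂ = +0.0465;  D = cos φ₁ sin φ₂ − sin φ₁ cos φ₂ cos Δλ = -0.2364
initial course = atan2(N, D) = 168.88°

168.9°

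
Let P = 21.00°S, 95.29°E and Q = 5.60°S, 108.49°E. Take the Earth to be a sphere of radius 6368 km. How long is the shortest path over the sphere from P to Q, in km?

2226 km

Haversine: a = sin²(Δφ/2)+cos φ₁ cos φ₂ sin²(Δλ/2) = 0.03023;  σ = 2·atan2(√a,√(1−a))
σ = 20.024° → d = Rσ = 6368·0.34949 = 2226 km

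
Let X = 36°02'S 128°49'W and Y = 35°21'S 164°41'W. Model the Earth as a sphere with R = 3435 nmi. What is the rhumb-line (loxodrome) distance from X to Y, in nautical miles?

1747 nmi

Δψ = ln[tan(π/4+φ₂/2)/tan(π/4+φ₁/2)] = +0.0147;  Δφ = +0.0119 rad,  Δλ = -0.6260 rad
q = Δφ/Δψ = 0.8122
d = R·√(Δφ² + q²Δλ²) = 3435·0.50854 = 1747 nmi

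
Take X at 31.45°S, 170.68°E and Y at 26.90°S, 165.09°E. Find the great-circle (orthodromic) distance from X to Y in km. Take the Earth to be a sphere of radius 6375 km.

742 km

Haversine: a = sin²(Δφ/2)+cos φ₁ cos φ₂ sin²(Δλ/2) = 0.00338;  σ = 2·atan2(√a,√(1−a))
σ = 6.671° → d = Rσ = 6375·0.11642 = 742 km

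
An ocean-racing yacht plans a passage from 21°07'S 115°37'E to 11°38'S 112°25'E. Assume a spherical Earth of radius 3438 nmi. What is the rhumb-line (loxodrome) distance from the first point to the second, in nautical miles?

Rhumb course C = atan2(Δλ, Δψ) with Δψ = ln[tan(π/4+φ₂/2)/tan(π/4+φ₁/2)] = +0.1727, Δλ = -0.0559 → C = 342.08°
d = R·|Δφ| / |cos C| = 3438·0.16552 / 0.95150 = 598 nmi

598 nmi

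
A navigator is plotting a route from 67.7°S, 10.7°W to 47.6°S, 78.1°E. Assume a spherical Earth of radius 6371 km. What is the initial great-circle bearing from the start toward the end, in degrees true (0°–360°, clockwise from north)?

N = sin Δλ·cos φ₂ = +0.6742;  D = cos φ₁ sin φ₂ − sin φ₁ cos φ₂ cos Δλ = -0.2671
initial course = atan2(N, D) = 111.62°

111.6°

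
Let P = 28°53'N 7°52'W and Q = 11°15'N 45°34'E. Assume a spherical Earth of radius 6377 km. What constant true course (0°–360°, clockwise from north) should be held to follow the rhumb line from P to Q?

Δψ = ln[tan(π/4+φ₂/2)/tan(π/4+φ₁/2)] = -0.3293
Δλ = +0.9326 rad (taken the short way round)
course = atan2(Δλ, Δψ) = 109.45°

109.4°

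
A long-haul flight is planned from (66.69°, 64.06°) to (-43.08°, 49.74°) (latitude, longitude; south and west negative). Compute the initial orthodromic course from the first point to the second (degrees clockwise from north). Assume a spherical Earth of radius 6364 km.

θ = atan2( sin Δλ·cos φ₂ ,  cos φ₁ sin φ₂ − sin φ₁ cos φ₂ cos Δλ )
  = atan2(-0.1807, -0.9202) = 191.11°

191.1°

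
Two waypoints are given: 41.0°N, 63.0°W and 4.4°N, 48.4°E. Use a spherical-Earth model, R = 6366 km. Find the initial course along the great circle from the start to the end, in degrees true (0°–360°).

θ = atan2( sin Δλ·cos φ₂ ,  cos φ₁ sin φ₂ − sin φ₁ cos φ₂ cos Δλ )
  = atan2(+0.9283, +0.2966) = 72.28°

72.3°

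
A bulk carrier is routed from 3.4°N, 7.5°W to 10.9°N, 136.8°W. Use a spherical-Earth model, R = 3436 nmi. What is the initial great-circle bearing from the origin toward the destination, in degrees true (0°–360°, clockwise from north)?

N = sin Δλ·cos φ₂ = -0.7599;  D = cos φ₁ sin φ₂ − sin φ₁ cos φ₂ cos Δλ = +0.2256
initial course = atan2(N, D) = 286.54°

286.5°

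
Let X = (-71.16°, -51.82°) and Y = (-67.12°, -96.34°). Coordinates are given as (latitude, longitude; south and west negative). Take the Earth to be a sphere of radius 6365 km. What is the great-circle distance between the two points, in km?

cos σ = sin φ₁ sin φ₂ + cos φ₁ cos φ₂ cos Δλ
      = sin(-71.16°)sin(-67.12°) + cos(-71.16°)cos(-67.12°)cos(-44.52°) = 0.9615
σ = 15.954° → d = Rσ = 6365·0.27845 = 1772 km

1772 km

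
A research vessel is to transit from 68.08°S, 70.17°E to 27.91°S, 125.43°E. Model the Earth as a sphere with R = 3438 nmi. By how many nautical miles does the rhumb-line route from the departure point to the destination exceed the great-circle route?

Great circle: cos σ = sin φ₁ sin φ₂ + cos φ₁ cos φ₂ cos Δλ,  σ = 0.8992 rad → d_gc = 3091.5 nmi
Rhumb line: Δψ = +1.1341, q = Δφ/Δψ = 0.6182, d_rh = R√(Δφ²+q²Δλ²) = 3164.2 nmi
Excess = 3164.2 − 3091.5 = 72.7 ≈ 73 nmi

73 nmi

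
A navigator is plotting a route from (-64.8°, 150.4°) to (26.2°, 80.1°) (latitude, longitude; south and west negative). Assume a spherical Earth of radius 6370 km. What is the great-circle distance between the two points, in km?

11752 km

cos σ = sin φ₁ sin φ₂ + cos φ₁ cos φ₂ cos Δλ
      = sin(-64.80°)sin(26.20°) + cos(-64.80°)cos(26.20°)cos(-70.30°) = -0.2707
σ = 105.706° → d = Rσ = 6370·1.84492 = 11752 km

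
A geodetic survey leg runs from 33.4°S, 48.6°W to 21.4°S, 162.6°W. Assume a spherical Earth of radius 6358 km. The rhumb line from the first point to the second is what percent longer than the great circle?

Great circle: σ = 1.6863 rad → d_gc = Rσ = 10721.8 km
Rhumb: Δφ = +0.2094, Δλ = -1.9897, Δψ = +0.2366, q = Δφ/Δψ = 0.8853 → d_rh = R√(Δφ²+q²Δλ²) = 11278.4 km
Excess = (11278.4 − 10721.8) / 10721.8 = 556.6 / 10721.8 = 5.19% ≈ 5.2%

5.2%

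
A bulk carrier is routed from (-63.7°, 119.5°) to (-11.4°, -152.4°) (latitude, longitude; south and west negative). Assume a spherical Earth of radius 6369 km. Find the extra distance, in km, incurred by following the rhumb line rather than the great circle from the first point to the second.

423 km

Great circle: cos σ = sin φ₁ sin φ₂ + cos φ₁ cos φ₂ cos Δλ,  σ = 1.3780 rad → d_gc = 8776.5 km
Rhumb line: Δψ = +1.2537, q = Δφ/Δψ = 0.7281, d_rh = R√(Δφ²+q²Δλ²) = 9199.9 km
Excess = 9199.9 − 8776.5 = 423.4 ≈ 423 km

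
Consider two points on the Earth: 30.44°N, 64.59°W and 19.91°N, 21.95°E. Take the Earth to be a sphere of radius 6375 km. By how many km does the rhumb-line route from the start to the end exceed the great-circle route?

185 km

Great circle: cos σ = sin φ₁ sin φ₂ + cos φ₁ cos φ₂ cos Δλ,  σ = 1.3475 rad → d_gc = 8590.3 km
Rhumb line: Δψ = -0.2035, q = Δφ/Δψ = 0.9032, d_rh = R√(Δφ²+q²Δλ²) = 8775.1 km
Excess = 8775.1 − 8590.3 = 184.8 ≈ 185 km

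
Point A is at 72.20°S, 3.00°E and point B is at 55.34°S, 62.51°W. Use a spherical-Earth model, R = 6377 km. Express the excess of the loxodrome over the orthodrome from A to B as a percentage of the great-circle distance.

4.6%

Great circle: σ = 0.5448 rad → d_gc = Rσ = 3474.2 km
Rhumb: Δφ = +0.2943, Δλ = -1.1434, Δψ = +0.6895, q = Δφ/Δψ = 0.4268 → d_rh = R√(Δφ²+q²Δλ²) = 3633.9 km
Excess = (3633.9 − 3474.2) / 3474.2 = 159.7 / 3474.2 = 4.60% ≈ 4.6%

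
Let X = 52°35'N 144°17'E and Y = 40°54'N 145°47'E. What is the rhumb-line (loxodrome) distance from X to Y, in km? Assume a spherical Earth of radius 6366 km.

1303 km

Rhumb course C = atan2(Δλ, Δψ) with Δψ = ln[tan(π/4+φ₂/2)/tan(π/4+φ₁/2)] = -0.2993, Δλ = +0.0262 → C = 175.00°
d = R·|Δφ| / |cos C| = 6366·0.20391 / 0.99620 = 1303 km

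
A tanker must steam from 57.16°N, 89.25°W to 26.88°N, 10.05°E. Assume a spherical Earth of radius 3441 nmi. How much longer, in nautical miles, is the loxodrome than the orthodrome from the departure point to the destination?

310 nmi

Great circle: cos σ = sin φ₁ sin φ₂ + cos φ₁ cos φ₂ cos Δλ,  σ = 1.2643 rad → d_gc = 4350.5 nmi
Rhumb line: Δψ = -0.7344, q = Δφ/Δψ = 0.7196, d_rh = R√(Δφ²+q²Δλ²) = 4660.7 nmi
Excess = 4660.7 − 4350.5 = 310.2 ≈ 310 nmi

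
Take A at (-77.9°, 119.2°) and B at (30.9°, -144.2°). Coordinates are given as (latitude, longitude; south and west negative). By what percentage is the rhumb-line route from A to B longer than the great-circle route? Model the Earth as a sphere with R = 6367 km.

4.4%

Great circle: σ = 2.1209 rad → d_gc = Rσ = 13504.0 km
Rhumb: Δφ = +1.8989, Δλ = +1.6860, Δψ = +2.8120, q = Δφ/Δψ = 0.6753 → d_rh = R√(Δφ²+q²Δλ²) = 14097.1 km
Excess = (14097.1 − 13504.0) / 13504.0 = 593.1 / 13504.0 = 4.39% ≈ 4.4%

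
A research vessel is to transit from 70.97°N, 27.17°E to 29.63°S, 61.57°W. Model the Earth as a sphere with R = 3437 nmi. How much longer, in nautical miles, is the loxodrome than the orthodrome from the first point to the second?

202 nmi

Great circle: cos σ = sin φ₁ sin φ₂ + cos φ₁ cos φ₂ cos Δλ,  σ = 2.0501 rad → d_gc = 7046.1 nmi
Rhumb line: Δψ = -2.3280, q = Δφ/Δψ = 0.7542, d_rh = R√(Δφ²+q²Δλ²) = 7248.2 nmi
Excess = 7248.2 − 7046.1 = 202.1 ≈ 202 nmi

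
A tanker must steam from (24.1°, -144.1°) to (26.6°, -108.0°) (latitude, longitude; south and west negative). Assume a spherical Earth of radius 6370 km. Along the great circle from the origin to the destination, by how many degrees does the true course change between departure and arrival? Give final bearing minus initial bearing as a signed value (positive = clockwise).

At departure: θ₁ = atan2(sin Δλ cos φ₂, cos φ₁ sin φ₂ − sin φ₁ cos φ₂ cos Δλ) = 77.82°
At arrival: θ₂ = atan2(sin Δλ cos φ₁, −cos φ₂ sin φ₁ + sin φ₂ cos φ₁ cos Δλ) = 93.71°
Δθ = θ₂ − θ₁ = +15.9°

+15.9°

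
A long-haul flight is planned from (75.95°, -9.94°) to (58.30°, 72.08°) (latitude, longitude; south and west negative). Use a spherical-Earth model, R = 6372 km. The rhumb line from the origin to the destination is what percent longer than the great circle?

7.7%

Great circle: σ = 0.5678 rad → d_gc = Rσ = 3618.2 km
Rhumb: Δφ = -0.3081, Δλ = +1.4315, Δψ = -0.8346, q = Δφ/Δψ = 0.3691 → d_rh = R√(Δφ²+q²Δλ²) = 3897.1 km
Excess = (3897.1 − 3618.2) / 3618.2 = 278.9 / 3618.2 = 7.71% ≈ 7.7%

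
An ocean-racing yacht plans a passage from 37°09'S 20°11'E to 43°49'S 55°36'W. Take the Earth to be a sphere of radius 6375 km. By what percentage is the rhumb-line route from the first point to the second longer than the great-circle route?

3.5%

Great circle: σ = 0.9772 rad → d_gc = Rσ = 6229.5 km
Rhumb: Δφ = -0.1164, Δλ = -1.3227, Δψ = -0.1532, q = Δφ/Δψ = 0.7595 → d_rh = R√(Δφ²+q²Δλ²) = 6447.3 km
Excess = (6447.3 − 6229.5) / 6229.5 = 217.8 / 6229.5 = 3.50% ≈ 3.5%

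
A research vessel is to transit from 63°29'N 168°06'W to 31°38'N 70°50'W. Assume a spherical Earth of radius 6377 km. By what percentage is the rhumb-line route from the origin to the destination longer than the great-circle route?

8.0%

Great circle: σ = 1.1360 rad → d_gc = Rσ = 7244.3 km
Rhumb: Δφ = -0.5559, Δλ = +1.6976, Δψ = -0.8630, q = Δφ/Δψ = 0.6441 → d_rh = R√(Δφ²+q²Δλ²) = 7822.4 km
Excess = (7822.4 − 7244.3) / 7244.3 = 578.1 / 7244.3 = 7.98% ≈ 8.0%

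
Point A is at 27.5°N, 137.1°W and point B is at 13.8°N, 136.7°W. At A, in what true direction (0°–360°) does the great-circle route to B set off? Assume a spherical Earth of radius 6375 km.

178.4°

θ = atan2( sin Δλ·cos φ₂ ,  cos φ₁ sin φ₂ − sin φ₁ cos φ₂ cos Δλ )
  = atan2(+0.0068, -0.2368) = 178.36°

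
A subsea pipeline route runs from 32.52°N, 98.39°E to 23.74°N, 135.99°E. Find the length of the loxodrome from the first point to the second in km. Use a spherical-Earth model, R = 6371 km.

3809 km

Δψ = ln[tan(π/4+φ₂/2)/tan(π/4+φ₁/2)] = -0.1740;  Δφ = -0.1532 rad,  Δλ = +0.6562 rad
q = Δφ/Δψ = 0.8805
d = R·√(Δφ² + q²Δλ²) = 6371·0.59781 = 3809 km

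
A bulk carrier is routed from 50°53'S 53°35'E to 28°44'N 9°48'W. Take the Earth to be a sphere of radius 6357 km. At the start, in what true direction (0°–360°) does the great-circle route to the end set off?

307.8°

N = sin Δλ·cos φ₂ = -0.7839;  D = cos φ₁ sin φ₂ − sin φ₁ cos φ₂ cos Δλ = +0.6081
initial course = atan2(N, D) = 307.80°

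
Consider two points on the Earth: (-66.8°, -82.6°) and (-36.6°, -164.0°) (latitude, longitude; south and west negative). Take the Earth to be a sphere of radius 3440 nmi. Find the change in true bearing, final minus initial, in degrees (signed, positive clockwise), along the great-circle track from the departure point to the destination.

At departure: θ₁ = atan2(sin Δλ cos φ₂, cos φ₁ sin φ₂ − sin φ₁ cos φ₂ cos Δλ) = 261.08°
At arrival: θ₂ = atan2(sin Δλ cos φ₁, −cos φ₂ sin φ₁ + sin φ₂ cos φ₁ cos Δλ) = 331.00°
Δθ = θ₂ − θ₁ = +69.9°

+69.9°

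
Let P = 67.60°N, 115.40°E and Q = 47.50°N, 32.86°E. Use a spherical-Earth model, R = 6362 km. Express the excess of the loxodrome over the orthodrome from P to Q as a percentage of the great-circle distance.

Great circle: σ = 0.7741 rad → d_gc = Rσ = 4924.6 km
Rhumb: Δφ = -0.3508, Δλ = -1.4406, Δψ = -0.6750, q = Δφ/Δψ = 0.5197 → d_rh = R√(Δφ²+q²Δλ²) = 5260.4 km
Excess = (5260.4 − 4924.6) / 4924.6 = 335.8 / 4924.6 = 6.82% ≈ 6.8%

6.8%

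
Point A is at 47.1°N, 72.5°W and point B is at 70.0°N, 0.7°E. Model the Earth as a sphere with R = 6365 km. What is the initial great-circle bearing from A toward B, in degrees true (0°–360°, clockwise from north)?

N = sin Δλ·cos φ₂ = +0.3274;  D = cos φ₁ sin φ₂ − sin φ₁ cos φ₂ cos Δλ = +0.5673
initial course = atan2(N, D) = 29.99°

30.0°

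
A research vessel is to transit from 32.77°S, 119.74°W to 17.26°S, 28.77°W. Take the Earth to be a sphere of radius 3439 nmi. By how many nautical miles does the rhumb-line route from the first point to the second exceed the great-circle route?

119 nmi

Great circle: cos σ = sin φ₁ sin φ₂ + cos φ₁ cos φ₂ cos Δλ,  σ = 1.4233 rad → d_gc = 4894.6 nmi
Rhumb line: Δψ = +0.3000, q = Δφ/Δψ = 0.9022, d_rh = R√(Δφ²+q²Δλ²) = 5013.4 nmi
Excess = 5013.4 − 4894.6 = 118.8 ≈ 119 nmi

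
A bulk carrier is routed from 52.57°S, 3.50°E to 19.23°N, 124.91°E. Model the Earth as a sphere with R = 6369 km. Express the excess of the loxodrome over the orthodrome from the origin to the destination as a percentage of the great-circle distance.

3.7%

Great circle: σ = 2.1659 rad → d_gc = Rσ = 13794.9 km
Rhumb: Δφ = +1.2531, Δλ = +2.1190, Δψ = +1.4245, q = Δφ/Δψ = 0.8797 → d_rh = R√(Δφ²+q²Δλ²) = 14305.6 km
Excess = (14305.6 − 13794.9) / 13794.9 = 510.7 / 13794.9 = 3.70% ≈ 3.7%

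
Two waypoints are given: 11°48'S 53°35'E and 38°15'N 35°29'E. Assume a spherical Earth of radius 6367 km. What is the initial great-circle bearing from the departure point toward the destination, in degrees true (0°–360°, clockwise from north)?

342.2°

N = sin Δλ·cos φ₂ = -0.2440;  D = cos φ₁ sin φ₂ − sin φ₁ cos φ₂ cos Δλ = +0.7587
initial course = atan2(N, D) = 342.17°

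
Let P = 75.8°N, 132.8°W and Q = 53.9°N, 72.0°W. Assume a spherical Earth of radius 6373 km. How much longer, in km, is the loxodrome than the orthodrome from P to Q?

138 km

Great circle: cos σ = sin φ₁ sin φ₂ + cos φ₁ cos φ₂ cos Δλ,  σ = 0.5475 rad → d_gc = 3489.4 km
Rhumb line: Δψ = -0.9618, q = Δφ/Δψ = 0.3974, d_rh = R√(Δφ²+q²Δλ²) = 3627.3 km
Excess = 3627.3 − 3489.4 = 137.9 ≈ 138 km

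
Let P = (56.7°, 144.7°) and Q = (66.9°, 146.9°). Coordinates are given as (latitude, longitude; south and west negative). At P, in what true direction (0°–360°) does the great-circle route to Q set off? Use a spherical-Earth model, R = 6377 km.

θ = atan2( sin Δλ·cos φ₂ ,  cos φ₁ sin φ₂ − sin φ₁ cos φ₂ cos Δλ )
  = atan2(+0.0151, +0.1773) = 4.85°

4.9°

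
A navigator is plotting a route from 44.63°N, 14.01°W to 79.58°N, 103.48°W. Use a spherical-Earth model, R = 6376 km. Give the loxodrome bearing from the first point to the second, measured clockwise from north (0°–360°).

314.3°

Δψ = ln[tan(π/4+φ₂/2)/tan(π/4+φ₁/2)] = +1.5226
Δλ = -1.5615 rad (taken the short way round)
course = atan2(Δλ, Δψ) = 314.28°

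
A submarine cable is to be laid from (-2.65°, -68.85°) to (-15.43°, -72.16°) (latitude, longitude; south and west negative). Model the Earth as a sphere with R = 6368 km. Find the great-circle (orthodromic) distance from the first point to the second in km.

Haversine: a = sin²(Δφ/2)+cos φ₁ cos φ₂ sin²(Δλ/2) = 0.01319;  σ = 2·atan2(√a,√(1−a))
σ = 13.190° → d = Rσ = 6368·0.23020 = 1466 km

1466 km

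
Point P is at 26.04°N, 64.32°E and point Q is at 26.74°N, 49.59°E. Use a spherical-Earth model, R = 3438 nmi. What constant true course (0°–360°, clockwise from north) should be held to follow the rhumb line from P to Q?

Δψ = ln[tan(π/4+φ₂/2)/tan(π/4+φ₁/2)] = +0.0136
Δλ = -0.2571 rad (taken the short way round)
course = atan2(Δλ, Δψ) = 273.04°

273.0°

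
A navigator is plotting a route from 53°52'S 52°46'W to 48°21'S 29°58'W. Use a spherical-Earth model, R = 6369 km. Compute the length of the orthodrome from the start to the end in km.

cos σ = sin φ₁ sin φ₂ + cos φ₁ cos φ₂ cos Δλ
      = sin(-53.87°)sin(-48.35°) + cos(-53.87°)cos(-48.35°)cos(22.80°) = 0.9647
σ = 15.259° → d = Rσ = 6369·0.26631 = 1696 km

1696 km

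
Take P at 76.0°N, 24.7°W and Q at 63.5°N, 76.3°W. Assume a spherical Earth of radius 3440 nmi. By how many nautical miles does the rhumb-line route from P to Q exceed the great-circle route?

Great circle: cos σ = sin φ₁ sin φ₂ + cos φ₁ cos φ₂ cos Δλ,  σ = 0.3614 rad → d_gc = 1243.2 nmi
Rhumb line: Δψ = -0.6511, q = Δφ/Δψ = 0.3350, d_rh = R√(Δφ²+q²Δλ²) = 1280.9 nmi
Excess = 1280.9 − 1243.2 = 37.7 ≈ 38 nmi

38 nmi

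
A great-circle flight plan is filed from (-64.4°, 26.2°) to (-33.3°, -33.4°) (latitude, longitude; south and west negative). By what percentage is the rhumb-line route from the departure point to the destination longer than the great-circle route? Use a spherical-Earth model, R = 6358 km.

Great circle: σ = 0.8259 rad → d_gc = Rσ = 5251.2 km
Rhumb: Δφ = +0.5428, Δλ = -1.0402, Δψ = +0.8650, q = Δφ/Δψ = 0.6275 → d_rh = R√(Δφ²+q²Δλ²) = 5397.7 km
Excess = (5397.7 − 5251.2) / 5251.2 = 146.5 / 5251.2 = 2.79% ≈ 2.8%

2.8%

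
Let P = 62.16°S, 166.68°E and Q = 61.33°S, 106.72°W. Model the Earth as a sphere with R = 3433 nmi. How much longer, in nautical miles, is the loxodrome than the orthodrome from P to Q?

186 nmi

Great circle: cos σ = sin φ₁ sin φ₂ + cos φ₁ cos φ₂ cos Δλ,  σ = 0.6614 rad → d_gc = 2270.6 nmi
Rhumb line: Δψ = +0.0306, q = Δφ/Δψ = 0.4734, d_rh = R√(Δφ²+q²Δλ²) = 2456.7 nmi
Excess = 2456.7 − 2270.6 = 186.1 ≈ 186 nmi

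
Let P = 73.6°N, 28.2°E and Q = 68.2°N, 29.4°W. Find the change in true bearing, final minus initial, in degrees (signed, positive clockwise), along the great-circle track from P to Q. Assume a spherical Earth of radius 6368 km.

-55.0°

Initial bearing θ₁ = atan2(sin Δλ cos φ₂, cos φ₁ sin φ₂ − sin φ₁ cos φ₂ cos Δλ) = 282.80°
Final bearing θ₂ = (initial bearing from the destination back to the start) + 180° = 227.85°
Δθ = θ₂ − θ₁ = -55.0°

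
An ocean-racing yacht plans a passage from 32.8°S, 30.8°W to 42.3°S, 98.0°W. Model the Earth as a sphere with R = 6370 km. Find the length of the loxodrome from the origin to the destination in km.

6002 km

Rhumb course C = atan2(Δλ, Δψ) with Δψ = ln[tan(π/4+φ₂/2)/tan(π/4+φ₁/2)] = -0.2097, Δλ = -1.1729 → C = 259.86°
d = R·|Δφ| / |cos C| = 6370·0.16581 / 0.17597 = 6002 km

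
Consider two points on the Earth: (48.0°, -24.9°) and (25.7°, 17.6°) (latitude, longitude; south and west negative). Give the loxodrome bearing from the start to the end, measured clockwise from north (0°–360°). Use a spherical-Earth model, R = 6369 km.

Meridional parts: M(φ₁)=+0.9575, M(φ₂)=+0.4644 → ΔM = -0.4931;  Δλ = +0.7418 rad
tan C = Δλ / ΔM = -1.5044 → C = 123.61°

123.6°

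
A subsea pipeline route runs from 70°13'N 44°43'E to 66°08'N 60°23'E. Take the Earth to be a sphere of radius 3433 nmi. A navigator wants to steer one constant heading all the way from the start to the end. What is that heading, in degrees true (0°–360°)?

125.1°

Δψ = ln[tan(π/4+φ₂/2)/tan(π/4+φ₁/2)] = -0.1922
Δλ = +0.2734 rad (taken the short way round)
course = atan2(Δλ, Δψ) = 125.11°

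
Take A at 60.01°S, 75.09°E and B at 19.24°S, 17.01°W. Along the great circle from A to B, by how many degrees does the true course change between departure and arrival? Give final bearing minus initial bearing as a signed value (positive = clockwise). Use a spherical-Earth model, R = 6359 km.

Initial bearing θ₁ = atan2(sin Δλ cos φ₂, cos φ₁ sin φ₂ − sin φ₁ cos φ₂ cos Δλ) = 258.34°
Final bearing θ₂ = (initial bearing from the destination back to the start) + 180° = 328.77°
Δθ = θ₂ − θ₁ = +70.4°

+70.4°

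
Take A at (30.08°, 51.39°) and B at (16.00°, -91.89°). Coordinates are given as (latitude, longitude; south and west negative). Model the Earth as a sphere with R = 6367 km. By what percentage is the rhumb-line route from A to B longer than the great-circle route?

8.4%

Great circle: σ = 2.1277 rad → d_gc = Rσ = 13547.3 km
Rhumb: Δφ = -0.2457, Δλ = -2.5007, Δψ = -0.2680, q = Δφ/Δψ = 0.9171 → d_rh = R√(Δφ²+q²Δλ²) = 14685.2 km
Excess = (14685.2 − 13547.3) / 13547.3 = 1137.9 / 13547.3 = 8.40% ≈ 8.4%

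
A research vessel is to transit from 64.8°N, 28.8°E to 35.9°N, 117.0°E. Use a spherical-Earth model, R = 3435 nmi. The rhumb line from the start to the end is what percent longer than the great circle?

6.8%

Great circle: σ = 0.9987 rad → d_gc = Rσ = 3430.5 nmi
Rhumb: Δφ = -0.5044, Δλ = +1.5394, Δψ = -0.8261, q = Δφ/Δψ = 0.6106 → d_rh = R√(Δφ²+q²Δλ²) = 3664.1 nmi
Excess = (3664.1 − 3430.5) / 3430.5 = 233.6 / 3430.5 = 6.81% ≈ 6.8%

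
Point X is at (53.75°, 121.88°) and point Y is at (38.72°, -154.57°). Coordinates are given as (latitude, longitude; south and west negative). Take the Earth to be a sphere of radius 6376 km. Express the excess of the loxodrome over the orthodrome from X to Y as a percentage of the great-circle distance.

Great circle: σ = 0.9809 rad → d_gc = Rσ = 6254.3 km
Rhumb: Δφ = -0.2623, Δλ = +1.4582, Δψ = -0.3828, q = Δφ/Δψ = 0.6853 → d_rh = R√(Δφ²+q²Δλ²) = 6587.9 km
Excess = (6587.9 − 6254.3) / 6254.3 = 333.6 / 6254.3 = 5.33% ≈ 5.3%

5.3%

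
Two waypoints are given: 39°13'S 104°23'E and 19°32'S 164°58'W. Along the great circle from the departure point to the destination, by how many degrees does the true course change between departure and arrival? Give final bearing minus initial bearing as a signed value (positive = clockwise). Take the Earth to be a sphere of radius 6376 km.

-53.5°

Initial bearing θ₁ = atan2(sin Δλ cos φ₂, cos φ₁ sin φ₂ − sin φ₁ cos φ₂ cos Δλ) = 105.75°
Final bearing θ₂ = (initial bearing from the destination back to the start) + 180° = 52.30°
Δθ = θ₂ − θ₁ = -53.5°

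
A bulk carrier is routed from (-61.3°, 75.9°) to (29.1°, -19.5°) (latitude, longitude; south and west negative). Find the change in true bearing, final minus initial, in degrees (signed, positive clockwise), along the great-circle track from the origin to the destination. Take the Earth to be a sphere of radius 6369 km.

+46.8°

Initial bearing θ₁ = atan2(sin Δλ cos φ₂, cos φ₁ sin φ₂ − sin φ₁ cos φ₂ cos Δλ) = 280.51°
Final bearing θ₂ = (initial bearing from the destination back to the start) + 180° = 327.29°
Δθ = θ₂ − θ₁ = +46.8°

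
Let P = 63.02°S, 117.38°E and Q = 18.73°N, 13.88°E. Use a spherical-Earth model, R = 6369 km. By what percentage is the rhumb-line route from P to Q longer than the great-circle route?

Great circle: σ = 1.9676 rad → d_gc = Rσ = 12531.6 km
Rhumb: Δφ = +1.4268, Δλ = -1.8064, Δψ = +1.7604, q = Δφ/Δψ = 0.8105 → d_rh = R√(Δφ²+q²Δλ²) = 13020.3 km
Excess = (13020.3 − 12531.6) / 12531.6 = 488.7 / 12531.6 = 3.90% ≈ 3.9%

3.9%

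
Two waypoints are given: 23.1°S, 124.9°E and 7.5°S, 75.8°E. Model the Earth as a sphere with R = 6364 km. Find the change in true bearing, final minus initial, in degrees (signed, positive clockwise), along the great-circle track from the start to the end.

+13.9°

Initial bearing θ₁ = atan2(sin Δλ cos φ₂, cos φ₁ sin φ₂ − sin φ₁ cos φ₂ cos Δλ) = 280.18°
Final bearing θ₂ = (initial bearing from the destination back to the start) + 180° = 294.06°
Δθ = θ₂ − θ₁ = +13.9°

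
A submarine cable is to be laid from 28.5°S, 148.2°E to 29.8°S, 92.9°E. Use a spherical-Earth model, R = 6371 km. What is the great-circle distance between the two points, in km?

Haversine: a = sin²(Δφ/2)+cos φ₁ cos φ₂ sin²(Δλ/2) = 0.16436;  σ = 2·atan2(√a,√(1−a))
σ = 47.835° → d = Rσ = 6371·0.83487 = 5319 km

5319 km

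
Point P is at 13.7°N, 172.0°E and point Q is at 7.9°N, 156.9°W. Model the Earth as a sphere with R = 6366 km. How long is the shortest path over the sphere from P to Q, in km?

Haversine: a = sin²(Δφ/2)+cos φ₁ cos φ₂ sin²(Δλ/2) = 0.07172;  σ = 2·atan2(√a,√(1−a))
σ = 31.067° → d = Rσ = 6366·0.54223 = 3452 km

3452 km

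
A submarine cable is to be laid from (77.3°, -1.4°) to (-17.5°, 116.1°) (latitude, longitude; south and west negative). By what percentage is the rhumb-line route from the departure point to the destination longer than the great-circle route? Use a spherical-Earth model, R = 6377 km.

Great circle: σ = 1.9716 rad → d_gc = Rσ = 12572.9 km
Rhumb: Δφ = -1.6546, Δλ = +2.0508, Δψ = -2.5060, q = Δφ/Δψ = 0.6603 → d_rh = R√(Δφ²+q²Δλ²) = 13633.9 km
Excess = (13633.9 − 12572.9) / 12572.9 = 1061.0 / 12572.9 = 8.44% ≈ 8.4%

8.4%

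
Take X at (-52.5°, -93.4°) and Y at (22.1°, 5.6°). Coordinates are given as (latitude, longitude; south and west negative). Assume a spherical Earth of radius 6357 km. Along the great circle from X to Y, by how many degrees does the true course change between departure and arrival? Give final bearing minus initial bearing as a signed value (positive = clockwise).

-42.2°

At departure: θ₁ = atan2(sin Δλ cos φ₂, cos φ₁ sin φ₂ − sin φ₁ cos φ₂ cos Δλ) = 82.90°
At arrival: θ₂ = atan2(sin Δλ cos φ₁, −cos φ₂ sin φ₁ + sin φ₂ cos φ₁ cos Δλ) = 40.69°
Δθ = θ₂ − θ₁ = -42.2°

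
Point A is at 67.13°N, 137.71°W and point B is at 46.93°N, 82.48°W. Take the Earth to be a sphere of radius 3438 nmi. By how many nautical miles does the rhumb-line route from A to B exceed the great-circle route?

Great circle: cos σ = sin φ₁ sin φ₂ + cos φ₁ cos φ₂ cos Δλ,  σ = 0.6016 rad → d_gc = 2068.2 nmi
Rhumb line: Δψ = -0.6683, q = Δφ/Δψ = 0.5275, d_rh = R√(Δφ²+q²Δλ²) = 2127.4 nmi
Excess = 2127.4 − 2068.2 = 59.2 ≈ 59 nmi

59 nmi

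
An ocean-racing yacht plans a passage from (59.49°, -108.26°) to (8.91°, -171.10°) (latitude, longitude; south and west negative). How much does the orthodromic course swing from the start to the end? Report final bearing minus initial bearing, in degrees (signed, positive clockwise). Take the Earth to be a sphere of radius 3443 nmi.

-41.6°

Initial bearing θ₁ = atan2(sin Δλ cos φ₂, cos φ₁ sin φ₂ − sin φ₁ cos φ₂ cos Δλ) = 250.58°
Final bearing θ₂ = (initial bearing from the destination back to the start) + 180° = 208.99°
Δθ = θ₂ − θ₁ = -41.6°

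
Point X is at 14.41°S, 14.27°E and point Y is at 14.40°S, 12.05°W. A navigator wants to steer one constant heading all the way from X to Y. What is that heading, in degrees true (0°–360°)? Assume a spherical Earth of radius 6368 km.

Δψ = ln[tan(π/4+φ₂/2)/tan(π/4+φ₁/2)] = +0.0002
Δλ = -0.4594 rad (taken the short way round)
course = atan2(Δλ, Δψ) = 270.02°

270.0°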